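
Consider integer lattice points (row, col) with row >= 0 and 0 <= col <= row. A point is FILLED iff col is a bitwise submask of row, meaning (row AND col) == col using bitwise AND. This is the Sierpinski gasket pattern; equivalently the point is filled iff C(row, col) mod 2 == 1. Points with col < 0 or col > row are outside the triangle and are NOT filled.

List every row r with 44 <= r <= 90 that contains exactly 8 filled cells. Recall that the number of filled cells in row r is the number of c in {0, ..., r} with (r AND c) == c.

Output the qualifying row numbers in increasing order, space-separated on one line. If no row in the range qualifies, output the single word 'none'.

Row r has 2^popcount(r) filled cells, so we need popcount(r) = log2(8) = 3.
Scan r = 44..90 and keep those with exactly 3 one-bits:
r=44=101100 popcount=3 -> KEEP
r=45=101101 popcount=4 -> skip
r=46=101110 popcount=4 -> skip
r=47=101111 popcount=5 -> skip
r=48=110000 popcount=2 -> skip
r=49=110001 popcount=3 -> KEEP
r=50=110010 popcount=3 -> KEEP
r=51=110011 popcount=4 -> skip
r=52=110100 popcount=3 -> KEEP
r=53=110101 popcount=4 -> skip
r=54=110110 popcount=4 -> skip
r=55=110111 popcount=5 -> skip
r=56=111000 popcount=3 -> KEEP
r=57=111001 popcount=4 -> skip
r=58=111010 popcount=4 -> skip
r=59=111011 popcount=5 -> skip
r=60=111100 popcount=4 -> skip
r=61=111101 popcount=5 -> skip
r=62=111110 popcount=5 -> skip
r=63=111111 popcount=6 -> skip
r=64=1000000 popcount=1 -> skip
r=65=1000001 popcount=2 -> skip
r=66=1000010 popcount=2 -> skip
r=67=1000011 popcount=3 -> KEEP
r=68=1000100 popcount=2 -> skip
r=69=1000101 popcount=3 -> KEEP
r=70=1000110 popcount=3 -> KEEP
r=71=1000111 popcount=4 -> skip
r=72=1001000 popcount=2 -> skip
r=73=1001001 popcount=3 -> KEEP
r=74=1001010 popcount=3 -> KEEP
r=75=1001011 popcount=4 -> skip
r=76=1001100 popcount=3 -> KEEP
r=77=1001101 popcount=4 -> skip
r=78=1001110 popcount=4 -> skip
r=79=1001111 popcount=5 -> skip
r=80=1010000 popcount=2 -> skip
r=81=1010001 popcount=3 -> KEEP
r=82=1010010 popcount=3 -> KEEP
r=83=1010011 popcount=4 -> skip
r=84=1010100 popcount=3 -> KEEP
r=85=1010101 popcount=4 -> skip
r=86=1010110 popcount=4 -> skip
r=87=1010111 popcount=5 -> skip
r=88=1011000 popcount=3 -> KEEP
r=89=1011001 popcount=4 -> skip
r=90=1011010 popcount=4 -> skip
Kept rows: 44 49 50 52 56 67 69 70 73 74 76 81 82 84 88

Answer: 44 49 50 52 56 67 69 70 73 74 76 81 82 84 88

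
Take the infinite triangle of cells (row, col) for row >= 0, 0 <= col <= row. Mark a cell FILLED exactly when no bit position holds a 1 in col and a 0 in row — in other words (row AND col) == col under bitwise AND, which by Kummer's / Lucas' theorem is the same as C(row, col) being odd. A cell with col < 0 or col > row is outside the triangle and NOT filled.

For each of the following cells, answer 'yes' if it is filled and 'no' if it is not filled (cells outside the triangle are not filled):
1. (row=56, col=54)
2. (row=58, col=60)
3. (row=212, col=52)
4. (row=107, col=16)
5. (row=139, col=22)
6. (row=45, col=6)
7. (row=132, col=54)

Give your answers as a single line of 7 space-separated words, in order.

(56,54): row=0b111000, col=0b110110, row AND col = 0b110000 = 48; 48 != 54 -> empty
(58,60): col outside [0, 58] -> not filled
(212,52): row=0b11010100, col=0b110100, row AND col = 0b10100 = 20; 20 != 52 -> empty
(107,16): row=0b1101011, col=0b10000, row AND col = 0b0 = 0; 0 != 16 -> empty
(139,22): row=0b10001011, col=0b10110, row AND col = 0b10 = 2; 2 != 22 -> empty
(45,6): row=0b101101, col=0b110, row AND col = 0b100 = 4; 4 != 6 -> empty
(132,54): row=0b10000100, col=0b110110, row AND col = 0b100 = 4; 4 != 54 -> empty

Answer: no no no no no no no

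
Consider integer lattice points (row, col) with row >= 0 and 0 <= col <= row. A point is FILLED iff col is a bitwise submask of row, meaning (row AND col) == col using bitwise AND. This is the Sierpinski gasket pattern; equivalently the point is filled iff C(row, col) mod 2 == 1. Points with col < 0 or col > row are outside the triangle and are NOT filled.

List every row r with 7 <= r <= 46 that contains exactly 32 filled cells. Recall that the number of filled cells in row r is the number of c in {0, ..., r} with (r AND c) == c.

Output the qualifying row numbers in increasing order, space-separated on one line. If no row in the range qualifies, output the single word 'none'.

Row r has 2^popcount(r) filled cells, so we need popcount(r) = log2(32) = 5.
Scan r = 7..46 and keep those with exactly 5 one-bits:
r=7=111 popcount=3 -> skip
r=8=1000 popcount=1 -> skip
r=9=1001 popcount=2 -> skip
r=10=1010 popcount=2 -> skip
r=11=1011 popcount=3 -> skip
r=12=1100 popcount=2 -> skip
r=13=1101 popcount=3 -> skip
r=14=1110 popcount=3 -> skip
r=15=1111 popcount=4 -> skip
r=16=10000 popcount=1 -> skip
r=17=10001 popcount=2 -> skip
r=18=10010 popcount=2 -> skip
r=19=10011 popcount=3 -> skip
r=20=10100 popcount=2 -> skip
r=21=10101 popcount=3 -> skip
r=22=10110 popcount=3 -> skip
r=23=10111 popcount=4 -> skip
r=24=11000 popcount=2 -> skip
r=25=11001 popcount=3 -> skip
r=26=11010 popcount=3 -> skip
r=27=11011 popcount=4 -> skip
r=28=11100 popcount=3 -> skip
r=29=11101 popcount=4 -> skip
r=30=11110 popcount=4 -> skip
r=31=11111 popcount=5 -> KEEP
r=32=100000 popcount=1 -> skip
r=33=100001 popcount=2 -> skip
r=34=100010 popcount=2 -> skip
r=35=100011 popcount=3 -> skip
r=36=100100 popcount=2 -> skip
r=37=100101 popcount=3 -> skip
r=38=100110 popcount=3 -> skip
r=39=100111 popcount=4 -> skip
r=40=101000 popcount=2 -> skip
r=41=101001 popcount=3 -> skip
r=42=101010 popcount=3 -> skip
r=43=101011 popcount=4 -> skip
r=44=101100 popcount=3 -> skip
r=45=101101 popcount=4 -> skip
r=46=101110 popcount=4 -> skip
Kept rows: 31

Answer: 31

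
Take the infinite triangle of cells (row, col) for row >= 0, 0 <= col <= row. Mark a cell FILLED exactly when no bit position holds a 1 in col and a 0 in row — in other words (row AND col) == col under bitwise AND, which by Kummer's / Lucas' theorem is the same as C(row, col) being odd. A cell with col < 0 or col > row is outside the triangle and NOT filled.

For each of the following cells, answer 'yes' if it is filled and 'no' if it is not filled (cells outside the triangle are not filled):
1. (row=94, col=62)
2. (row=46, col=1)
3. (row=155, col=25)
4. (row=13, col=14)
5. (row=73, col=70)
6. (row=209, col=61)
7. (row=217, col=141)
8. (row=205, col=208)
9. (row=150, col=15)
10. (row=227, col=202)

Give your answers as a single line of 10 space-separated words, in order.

(94,62): row=0b1011110, col=0b111110, row AND col = 0b11110 = 30; 30 != 62 -> empty
(46,1): row=0b101110, col=0b1, row AND col = 0b0 = 0; 0 != 1 -> empty
(155,25): row=0b10011011, col=0b11001, row AND col = 0b11001 = 25; 25 == 25 -> filled
(13,14): col outside [0, 13] -> not filled
(73,70): row=0b1001001, col=0b1000110, row AND col = 0b1000000 = 64; 64 != 70 -> empty
(209,61): row=0b11010001, col=0b111101, row AND col = 0b10001 = 17; 17 != 61 -> empty
(217,141): row=0b11011001, col=0b10001101, row AND col = 0b10001001 = 137; 137 != 141 -> empty
(205,208): col outside [0, 205] -> not filled
(150,15): row=0b10010110, col=0b1111, row AND col = 0b110 = 6; 6 != 15 -> empty
(227,202): row=0b11100011, col=0b11001010, row AND col = 0b11000010 = 194; 194 != 202 -> empty

Answer: no no yes no no no no no no no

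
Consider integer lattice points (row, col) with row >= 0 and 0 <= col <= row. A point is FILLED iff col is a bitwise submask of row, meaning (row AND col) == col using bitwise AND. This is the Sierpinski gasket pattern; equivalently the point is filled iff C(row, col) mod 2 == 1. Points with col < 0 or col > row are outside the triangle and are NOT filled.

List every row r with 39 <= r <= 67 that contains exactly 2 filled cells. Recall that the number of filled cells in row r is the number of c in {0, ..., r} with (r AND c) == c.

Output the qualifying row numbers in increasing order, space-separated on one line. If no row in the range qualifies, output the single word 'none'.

Row r has 2^popcount(r) filled cells, so we need popcount(r) = log2(2) = 1.
Scan r = 39..67 and keep those with exactly 1 one-bits:
r=39=100111 popcount=4 -> skip
r=40=101000 popcount=2 -> skip
r=41=101001 popcount=3 -> skip
r=42=101010 popcount=3 -> skip
r=43=101011 popcount=4 -> skip
r=44=101100 popcount=3 -> skip
r=45=101101 popcount=4 -> skip
r=46=101110 popcount=4 -> skip
r=47=101111 popcount=5 -> skip
r=48=110000 popcount=2 -> skip
r=49=110001 popcount=3 -> skip
r=50=110010 popcount=3 -> skip
r=51=110011 popcount=4 -> skip
r=52=110100 popcount=3 -> skip
r=53=110101 popcount=4 -> skip
r=54=110110 popcount=4 -> skip
r=55=110111 popcount=5 -> skip
r=56=111000 popcount=3 -> skip
r=57=111001 popcount=4 -> skip
r=58=111010 popcount=4 -> skip
r=59=111011 popcount=5 -> skip
r=60=111100 popcount=4 -> skip
r=61=111101 popcount=5 -> skip
r=62=111110 popcount=5 -> skip
r=63=111111 popcount=6 -> skip
r=64=1000000 popcount=1 -> KEEP
r=65=1000001 popcount=2 -> skip
r=66=1000010 popcount=2 -> skip
r=67=1000011 popcount=3 -> skip
Kept rows: 64

Answer: 64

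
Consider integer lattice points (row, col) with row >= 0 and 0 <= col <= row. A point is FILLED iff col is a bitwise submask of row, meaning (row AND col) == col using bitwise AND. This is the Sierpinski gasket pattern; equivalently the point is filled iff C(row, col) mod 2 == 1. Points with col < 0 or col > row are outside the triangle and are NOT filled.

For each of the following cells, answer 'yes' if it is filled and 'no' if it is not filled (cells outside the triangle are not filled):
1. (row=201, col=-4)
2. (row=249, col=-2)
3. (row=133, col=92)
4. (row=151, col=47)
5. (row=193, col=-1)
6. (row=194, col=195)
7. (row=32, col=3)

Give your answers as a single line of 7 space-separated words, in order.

Answer: no no no no no no no

Derivation:
(201,-4): col outside [0, 201] -> not filled
(249,-2): col outside [0, 249] -> not filled
(133,92): row=0b10000101, col=0b1011100, row AND col = 0b100 = 4; 4 != 92 -> empty
(151,47): row=0b10010111, col=0b101111, row AND col = 0b111 = 7; 7 != 47 -> empty
(193,-1): col outside [0, 193] -> not filled
(194,195): col outside [0, 194] -> not filled
(32,3): row=0b100000, col=0b11, row AND col = 0b0 = 0; 0 != 3 -> empty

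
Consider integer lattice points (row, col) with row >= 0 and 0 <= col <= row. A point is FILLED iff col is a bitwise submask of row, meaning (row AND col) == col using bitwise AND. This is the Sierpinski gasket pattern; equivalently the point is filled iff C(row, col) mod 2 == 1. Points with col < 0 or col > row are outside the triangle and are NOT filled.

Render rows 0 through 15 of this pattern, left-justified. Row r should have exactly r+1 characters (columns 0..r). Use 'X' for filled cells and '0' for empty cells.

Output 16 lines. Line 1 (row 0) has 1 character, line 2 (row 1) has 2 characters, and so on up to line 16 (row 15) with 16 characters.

r0=0: X
r1=1: XX
r2=10: X0X
r3=11: XXXX
r4=100: X000X
r5=101: XX00XX
r6=110: X0X0X0X
r7=111: XXXXXXXX
r8=1000: X0000000X
r9=1001: XX000000XX
r10=1010: X0X00000X0X
r11=1011: XXXX0000XXXX
r12=1100: X000X000X000X
r13=1101: XX00XX00XX00XX
r14=1110: X0X0X0X0X0X0X0X
r15=1111: XXXXXXXXXXXXXXXX

Answer: X
XX
X0X
XXXX
X000X
XX00XX
X0X0X0X
XXXXXXXX
X0000000X
XX000000XX
X0X00000X0X
XXXX0000XXXX
X000X000X000X
XX00XX00XX00XX
X0X0X0X0X0X0X0X
XXXXXXXXXXXXXXXX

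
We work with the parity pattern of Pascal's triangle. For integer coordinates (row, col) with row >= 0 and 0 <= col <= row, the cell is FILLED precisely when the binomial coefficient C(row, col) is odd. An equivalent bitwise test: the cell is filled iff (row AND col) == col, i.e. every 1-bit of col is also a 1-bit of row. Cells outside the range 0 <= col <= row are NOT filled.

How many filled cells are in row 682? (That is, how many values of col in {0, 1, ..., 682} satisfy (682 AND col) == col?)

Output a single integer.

Answer: 32

Derivation:
682 in binary = 1010101010
popcount(682) = number of 1-bits in 1010101010 = 5
A col c satisfies (682 AND c) == c iff every set bit of c is also set in 682; each of the 5 set bits of 682 can independently be on or off in c.
count = 2^5 = 32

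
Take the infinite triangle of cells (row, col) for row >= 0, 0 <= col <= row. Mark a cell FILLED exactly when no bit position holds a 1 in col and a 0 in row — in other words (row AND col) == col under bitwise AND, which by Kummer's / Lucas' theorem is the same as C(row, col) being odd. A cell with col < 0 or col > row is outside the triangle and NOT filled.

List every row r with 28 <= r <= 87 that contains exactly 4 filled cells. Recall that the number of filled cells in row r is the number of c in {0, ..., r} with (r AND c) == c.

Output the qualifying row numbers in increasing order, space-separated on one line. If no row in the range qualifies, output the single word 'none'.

Answer: 33 34 36 40 48 65 66 68 72 80

Derivation:
Row r has 2^popcount(r) filled cells, so we need popcount(r) = log2(4) = 2.
Scan r = 28..87 and keep those with exactly 2 one-bits:
r=28=11100 popcount=3 -> skip
r=29=11101 popcount=4 -> skip
r=30=11110 popcount=4 -> skip
r=31=11111 popcount=5 -> skip
r=32=100000 popcount=1 -> skip
r=33=100001 popcount=2 -> KEEP
r=34=100010 popcount=2 -> KEEP
r=35=100011 popcount=3 -> skip
r=36=100100 popcount=2 -> KEEP
r=37=100101 popcount=3 -> skip
r=38=100110 popcount=3 -> skip
r=39=100111 popcount=4 -> skip
r=40=101000 popcount=2 -> KEEP
r=41=101001 popcount=3 -> skip
r=42=101010 popcount=3 -> skip
r=43=101011 popcount=4 -> skip
r=44=101100 popcount=3 -> skip
r=45=101101 popcount=4 -> skip
r=46=101110 popcount=4 -> skip
r=47=101111 popcount=5 -> skip
r=48=110000 popcount=2 -> KEEP
r=49=110001 popcount=3 -> skip
r=50=110010 popcount=3 -> skip
r=51=110011 popcount=4 -> skip
r=52=110100 popcount=3 -> skip
r=53=110101 popcount=4 -> skip
r=54=110110 popcount=4 -> skip
r=55=110111 popcount=5 -> skip
r=56=111000 popcount=3 -> skip
r=57=111001 popcount=4 -> skip
r=58=111010 popcount=4 -> skip
r=59=111011 popcount=5 -> skip
r=60=111100 popcount=4 -> skip
r=61=111101 popcount=5 -> skip
r=62=111110 popcount=5 -> skip
r=63=111111 popcount=6 -> skip
r=64=1000000 popcount=1 -> skip
r=65=1000001 popcount=2 -> KEEP
r=66=1000010 popcount=2 -> KEEP
r=67=1000011 popcount=3 -> skip
r=68=1000100 popcount=2 -> KEEP
r=69=1000101 popcount=3 -> skip
r=70=1000110 popcount=3 -> skip
r=71=1000111 popcount=4 -> skip
r=72=1001000 popcount=2 -> KEEP
r=73=1001001 popcount=3 -> skip
r=74=1001010 popcount=3 -> skip
r=75=1001011 popcount=4 -> skip
r=76=1001100 popcount=3 -> skip
r=77=1001101 popcount=4 -> skip
r=78=1001110 popcount=4 -> skip
r=79=1001111 popcount=5 -> skip
r=80=1010000 popcount=2 -> KEEP
r=81=1010001 popcount=3 -> skip
r=82=1010010 popcount=3 -> skip
r=83=1010011 popcount=4 -> skip
r=84=1010100 popcount=3 -> skip
r=85=1010101 popcount=4 -> skip
r=86=1010110 popcount=4 -> skip
r=87=1010111 popcount=5 -> skip
Kept rows: 33 34 36 40 48 65 66 68 72 80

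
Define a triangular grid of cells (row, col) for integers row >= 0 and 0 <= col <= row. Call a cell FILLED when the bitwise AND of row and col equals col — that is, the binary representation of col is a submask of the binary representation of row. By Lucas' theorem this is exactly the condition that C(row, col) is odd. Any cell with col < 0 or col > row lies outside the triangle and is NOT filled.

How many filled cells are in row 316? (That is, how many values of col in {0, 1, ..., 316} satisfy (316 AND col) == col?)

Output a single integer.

316 in binary = 100111100
popcount(316) = number of 1-bits in 100111100 = 5
A col c satisfies (316 AND c) == c iff every set bit of c is also set in 316; each of the 5 set bits of 316 can independently be on or off in c.
count = 2^5 = 32

Answer: 32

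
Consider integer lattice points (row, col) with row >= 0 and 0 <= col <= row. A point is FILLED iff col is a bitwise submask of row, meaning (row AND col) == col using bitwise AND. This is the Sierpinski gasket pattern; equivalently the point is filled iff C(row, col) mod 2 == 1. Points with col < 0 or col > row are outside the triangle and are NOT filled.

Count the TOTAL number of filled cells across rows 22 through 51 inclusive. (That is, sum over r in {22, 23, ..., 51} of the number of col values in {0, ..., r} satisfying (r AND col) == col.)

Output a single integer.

Answer: 330

Derivation:
r22=10110 pc3: +8 =8
r23=10111 pc4: +16 =24
r24=11000 pc2: +4 =28
r25=11001 pc3: +8 =36
r26=11010 pc3: +8 =44
r27=11011 pc4: +16 =60
r28=11100 pc3: +8 =68
r29=11101 pc4: +16 =84
r30=11110 pc4: +16 =100
r31=11111 pc5: +32 =132
r32=100000 pc1: +2 =134
r33=100001 pc2: +4 =138
r34=100010 pc2: +4 =142
r35=100011 pc3: +8 =150
r36=100100 pc2: +4 =154
r37=100101 pc3: +8 =162
r38=100110 pc3: +8 =170
r39=100111 pc4: +16 =186
r40=101000 pc2: +4 =190
r41=101001 pc3: +8 =198
r42=101010 pc3: +8 =206
r43=101011 pc4: +16 =222
r44=101100 pc3: +8 =230
r45=101101 pc4: +16 =246
r46=101110 pc4: +16 =262
r47=101111 pc5: +32 =294
r48=110000 pc2: +4 =298
r49=110001 pc3: +8 =306
r50=110010 pc3: +8 =314
r51=110011 pc4: +16 =330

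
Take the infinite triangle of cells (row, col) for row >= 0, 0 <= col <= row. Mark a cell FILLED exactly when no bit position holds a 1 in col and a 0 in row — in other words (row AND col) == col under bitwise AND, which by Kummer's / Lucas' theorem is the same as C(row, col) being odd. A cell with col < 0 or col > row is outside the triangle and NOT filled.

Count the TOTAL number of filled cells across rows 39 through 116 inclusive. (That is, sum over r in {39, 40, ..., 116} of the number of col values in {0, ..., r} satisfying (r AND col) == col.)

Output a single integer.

Answer: 1346

Derivation:
r39=100111 pc4: +16 =16
r40=101000 pc2: +4 =20
r41=101001 pc3: +8 =28
r42=101010 pc3: +8 =36
r43=101011 pc4: +16 =52
r44=101100 pc3: +8 =60
r45=101101 pc4: +16 =76
r46=101110 pc4: +16 =92
r47=101111 pc5: +32 =124
r48=110000 pc2: +4 =128
r49=110001 pc3: +8 =136
r50=110010 pc3: +8 =144
r51=110011 pc4: +16 =160
r52=110100 pc3: +8 =168
r53=110101 pc4: +16 =184
r54=110110 pc4: +16 =200
r55=110111 pc5: +32 =232
r56=111000 pc3: +8 =240
r57=111001 pc4: +16 =256
r58=111010 pc4: +16 =272
r59=111011 pc5: +32 =304
r60=111100 pc4: +16 =320
r61=111101 pc5: +32 =352
r62=111110 pc5: +32 =384
r63=111111 pc6: +64 =448
r64=1000000 pc1: +2 =450
r65=1000001 pc2: +4 =454
r66=1000010 pc2: +4 =458
r67=1000011 pc3: +8 =466
r68=1000100 pc2: +4 =470
r69=1000101 pc3: +8 =478
r70=1000110 pc3: +8 =486
r71=1000111 pc4: +16 =502
r72=1001000 pc2: +4 =506
r73=1001001 pc3: +8 =514
r74=1001010 pc3: +8 =522
r75=1001011 pc4: +16 =538
r76=1001100 pc3: +8 =546
r77=1001101 pc4: +16 =562
r78=1001110 pc4: +16 =578
r79=1001111 pc5: +32 =610
r80=1010000 pc2: +4 =614
r81=1010001 pc3: +8 =622
r82=1010010 pc3: +8 =630
r83=1010011 pc4: +16 =646
r84=1010100 pc3: +8 =654
r85=1010101 pc4: +16 =670
r86=1010110 pc4: +16 =686
r87=1010111 pc5: +32 =718
r88=1011000 pc3: +8 =726
r89=1011001 pc4: +16 =742
r90=1011010 pc4: +16 =758
r91=1011011 pc5: +32 =790
r92=1011100 pc4: +16 =806
r93=1011101 pc5: +32 =838
r94=1011110 pc5: +32 =870
r95=1011111 pc6: +64 =934
r96=1100000 pc2: +4 =938
r97=1100001 pc3: +8 =946
r98=1100010 pc3: +8 =954
r99=1100011 pc4: +16 =970
r100=1100100 pc3: +8 =978
r101=1100101 pc4: +16 =994
r102=1100110 pc4: +16 =1010
r103=1100111 pc5: +32 =1042
r104=1101000 pc3: +8 =1050
r105=1101001 pc4: +16 =1066
r106=1101010 pc4: +16 =1082
r107=1101011 pc5: +32 =1114
r108=1101100 pc4: +16 =1130
r109=1101101 pc5: +32 =1162
r110=1101110 pc5: +32 =1194
r111=1101111 pc6: +64 =1258
r112=1110000 pc3: +8 =1266
r113=1110001 pc4: +16 =1282
r114=1110010 pc4: +16 =1298
r115=1110011 pc5: +32 =1330
r116=1110100 pc4: +16 =1346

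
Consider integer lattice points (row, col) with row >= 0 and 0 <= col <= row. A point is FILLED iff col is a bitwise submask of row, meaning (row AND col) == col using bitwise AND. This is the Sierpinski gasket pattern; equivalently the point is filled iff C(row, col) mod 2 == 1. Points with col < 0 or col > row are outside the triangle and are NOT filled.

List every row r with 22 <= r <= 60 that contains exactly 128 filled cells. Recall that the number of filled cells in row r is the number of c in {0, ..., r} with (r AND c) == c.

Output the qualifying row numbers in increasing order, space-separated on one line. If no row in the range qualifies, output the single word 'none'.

Row r has 2^popcount(r) filled cells, so we need popcount(r) = log2(128) = 7.
Scan r = 22..60 and keep those with exactly 7 one-bits:
r=22=10110 popcount=3 -> skip
r=23=10111 popcount=4 -> skip
r=24=11000 popcount=2 -> skip
r=25=11001 popcount=3 -> skip
r=26=11010 popcount=3 -> skip
r=27=11011 popcount=4 -> skip
r=28=11100 popcount=3 -> skip
r=29=11101 popcount=4 -> skip
r=30=11110 popcount=4 -> skip
r=31=11111 popcount=5 -> skip
r=32=100000 popcount=1 -> skip
r=33=100001 popcount=2 -> skip
r=34=100010 popcount=2 -> skip
r=35=100011 popcount=3 -> skip
r=36=100100 popcount=2 -> skip
r=37=100101 popcount=3 -> skip
r=38=100110 popcount=3 -> skip
r=39=100111 popcount=4 -> skip
r=40=101000 popcount=2 -> skip
r=41=101001 popcount=3 -> skip
r=42=101010 popcount=3 -> skip
r=43=101011 popcount=4 -> skip
r=44=101100 popcount=3 -> skip
r=45=101101 popcount=4 -> skip
r=46=101110 popcount=4 -> skip
r=47=101111 popcount=5 -> skip
r=48=110000 popcount=2 -> skip
r=49=110001 popcount=3 -> skip
r=50=110010 popcount=3 -> skip
r=51=110011 popcount=4 -> skip
r=52=110100 popcount=3 -> skip
r=53=110101 popcount=4 -> skip
r=54=110110 popcount=4 -> skip
r=55=110111 popcount=5 -> skip
r=56=111000 popcount=3 -> skip
r=57=111001 popcount=4 -> skip
r=58=111010 popcount=4 -> skip
r=59=111011 popcount=5 -> skip
r=60=111100 popcount=4 -> skip
Kept rows: none

Answer: none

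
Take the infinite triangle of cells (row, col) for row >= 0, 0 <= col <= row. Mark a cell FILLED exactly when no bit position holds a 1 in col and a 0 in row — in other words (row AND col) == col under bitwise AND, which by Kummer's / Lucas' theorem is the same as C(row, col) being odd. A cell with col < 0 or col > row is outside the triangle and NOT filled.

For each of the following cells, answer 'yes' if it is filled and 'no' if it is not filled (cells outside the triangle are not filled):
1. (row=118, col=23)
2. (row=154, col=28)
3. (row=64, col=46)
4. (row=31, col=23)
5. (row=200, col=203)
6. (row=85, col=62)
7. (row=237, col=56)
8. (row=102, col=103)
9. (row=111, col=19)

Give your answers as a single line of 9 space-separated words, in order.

Answer: no no no yes no no no no no

Derivation:
(118,23): row=0b1110110, col=0b10111, row AND col = 0b10110 = 22; 22 != 23 -> empty
(154,28): row=0b10011010, col=0b11100, row AND col = 0b11000 = 24; 24 != 28 -> empty
(64,46): row=0b1000000, col=0b101110, row AND col = 0b0 = 0; 0 != 46 -> empty
(31,23): row=0b11111, col=0b10111, row AND col = 0b10111 = 23; 23 == 23 -> filled
(200,203): col outside [0, 200] -> not filled
(85,62): row=0b1010101, col=0b111110, row AND col = 0b10100 = 20; 20 != 62 -> empty
(237,56): row=0b11101101, col=0b111000, row AND col = 0b101000 = 40; 40 != 56 -> empty
(102,103): col outside [0, 102] -> not filled
(111,19): row=0b1101111, col=0b10011, row AND col = 0b11 = 3; 3 != 19 -> empty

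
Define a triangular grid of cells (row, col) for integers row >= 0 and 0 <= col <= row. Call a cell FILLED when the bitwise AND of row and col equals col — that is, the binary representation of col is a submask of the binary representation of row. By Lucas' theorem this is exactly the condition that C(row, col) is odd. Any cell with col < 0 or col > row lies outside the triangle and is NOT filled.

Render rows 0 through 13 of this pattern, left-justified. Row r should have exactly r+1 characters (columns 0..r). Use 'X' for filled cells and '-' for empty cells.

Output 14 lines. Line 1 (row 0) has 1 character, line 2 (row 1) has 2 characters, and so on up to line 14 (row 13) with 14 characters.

Answer: X
XX
X-X
XXXX
X---X
XX--XX
X-X-X-X
XXXXXXXX
X-------X
XX------XX
X-X-----X-X
XXXX----XXXX
X---X---X---X
XX--XX--XX--XX

Derivation:
r0=0: X
r1=1: XX
r2=10: X-X
r3=11: XXXX
r4=100: X---X
r5=101: XX--XX
r6=110: X-X-X-X
r7=111: XXXXXXXX
r8=1000: X-------X
r9=1001: XX------XX
r10=1010: X-X-----X-X
r11=1011: XXXX----XXXX
r12=1100: X---X---X---X
r13=1101: XX--XX--XX--XX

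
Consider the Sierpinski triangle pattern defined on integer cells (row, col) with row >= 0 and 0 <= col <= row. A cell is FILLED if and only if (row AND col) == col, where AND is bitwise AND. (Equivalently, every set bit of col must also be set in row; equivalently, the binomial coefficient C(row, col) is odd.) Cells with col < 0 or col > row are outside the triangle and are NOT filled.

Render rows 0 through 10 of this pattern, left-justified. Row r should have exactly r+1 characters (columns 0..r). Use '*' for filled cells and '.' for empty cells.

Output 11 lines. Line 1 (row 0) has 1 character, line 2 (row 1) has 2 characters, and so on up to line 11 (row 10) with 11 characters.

r0=0: *
r1=1: **
r2=10: *.*
r3=11: ****
r4=100: *...*
r5=101: **..**
r6=110: *.*.*.*
r7=111: ********
r8=1000: *.......*
r9=1001: **......**
r10=1010: *.*.....*.*

Answer: *
**
*.*
****
*...*
**..**
*.*.*.*
********
*.......*
**......**
*.*.....*.*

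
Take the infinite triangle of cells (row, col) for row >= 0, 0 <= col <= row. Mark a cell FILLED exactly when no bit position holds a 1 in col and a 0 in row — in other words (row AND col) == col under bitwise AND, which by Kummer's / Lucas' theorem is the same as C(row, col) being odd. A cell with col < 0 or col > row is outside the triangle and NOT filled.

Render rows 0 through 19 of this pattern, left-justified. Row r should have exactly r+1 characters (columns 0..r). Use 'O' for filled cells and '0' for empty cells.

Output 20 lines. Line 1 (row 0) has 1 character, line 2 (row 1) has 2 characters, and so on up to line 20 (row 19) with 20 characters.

Answer: O
OO
O0O
OOOO
O000O
OO00OO
O0O0O0O
OOOOOOOO
O0000000O
OO000000OO
O0O00000O0O
OOOO0000OOOO
O000O000O000O
OO00OO00OO00OO
O0O0O0O0O0O0O0O
OOOOOOOOOOOOOOOO
O000000000000000O
OO00000000000000OO
O0O0000000000000O0O
OOOO000000000000OOOO

Derivation:
r0=0: O
r1=1: OO
r2=10: O0O
r3=11: OOOO
r4=100: O000O
r5=101: OO00OO
r6=110: O0O0O0O
r7=111: OOOOOOOO
r8=1000: O0000000O
r9=1001: OO000000OO
r10=1010: O0O00000O0O
r11=1011: OOOO0000OOOO
r12=1100: O000O000O000O
r13=1101: OO00OO00OO00OO
r14=1110: O0O0O0O0O0O0O0O
r15=1111: OOOOOOOOOOOOOOOO
r16=10000: O000000000000000O
r17=10001: OO00000000000000OO
r18=10010: O0O0000000000000O0O
r19=10011: OOOO000000000000OOOO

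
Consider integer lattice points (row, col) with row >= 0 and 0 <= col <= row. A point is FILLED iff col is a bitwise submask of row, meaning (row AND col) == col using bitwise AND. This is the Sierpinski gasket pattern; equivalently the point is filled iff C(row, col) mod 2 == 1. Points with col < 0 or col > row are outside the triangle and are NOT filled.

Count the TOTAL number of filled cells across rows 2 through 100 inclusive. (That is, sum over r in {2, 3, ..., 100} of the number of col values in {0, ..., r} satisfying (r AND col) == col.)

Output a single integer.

Answer: 1256

Derivation:
r2=10 pc1: +2 =2
r3=11 pc2: +4 =6
r4=100 pc1: +2 =8
r5=101 pc2: +4 =12
r6=110 pc2: +4 =16
r7=111 pc3: +8 =24
r8=1000 pc1: +2 =26
r9=1001 pc2: +4 =30
r10=1010 pc2: +4 =34
r11=1011 pc3: +8 =42
r12=1100 pc2: +4 =46
r13=1101 pc3: +8 =54
r14=1110 pc3: +8 =62
r15=1111 pc4: +16 =78
r16=10000 pc1: +2 =80
r17=10001 pc2: +4 =84
r18=10010 pc2: +4 =88
r19=10011 pc3: +8 =96
r20=10100 pc2: +4 =100
r21=10101 pc3: +8 =108
r22=10110 pc3: +8 =116
r23=10111 pc4: +16 =132
r24=11000 pc2: +4 =136
r25=11001 pc3: +8 =144
r26=11010 pc3: +8 =152
r27=11011 pc4: +16 =168
r28=11100 pc3: +8 =176
r29=11101 pc4: +16 =192
r30=11110 pc4: +16 =208
r31=11111 pc5: +32 =240
r32=100000 pc1: +2 =242
r33=100001 pc2: +4 =246
r34=100010 pc2: +4 =250
r35=100011 pc3: +8 =258
r36=100100 pc2: +4 =262
r37=100101 pc3: +8 =270
r38=100110 pc3: +8 =278
r39=100111 pc4: +16 =294
r40=101000 pc2: +4 =298
r41=101001 pc3: +8 =306
r42=101010 pc3: +8 =314
r43=101011 pc4: +16 =330
r44=101100 pc3: +8 =338
r45=101101 pc4: +16 =354
r46=101110 pc4: +16 =370
r47=101111 pc5: +32 =402
r48=110000 pc2: +4 =406
r49=110001 pc3: +8 =414
r50=110010 pc3: +8 =422
r51=110011 pc4: +16 =438
r52=110100 pc3: +8 =446
r53=110101 pc4: +16 =462
r54=110110 pc4: +16 =478
r55=110111 pc5: +32 =510
r56=111000 pc3: +8 =518
r57=111001 pc4: +16 =534
r58=111010 pc4: +16 =550
r59=111011 pc5: +32 =582
r60=111100 pc4: +16 =598
r61=111101 pc5: +32 =630
r62=111110 pc5: +32 =662
r63=111111 pc6: +64 =726
r64=1000000 pc1: +2 =728
r65=1000001 pc2: +4 =732
r66=1000010 pc2: +4 =736
r67=1000011 pc3: +8 =744
r68=1000100 pc2: +4 =748
r69=1000101 pc3: +8 =756
r70=1000110 pc3: +8 =764
r71=1000111 pc4: +16 =780
r72=1001000 pc2: +4 =784
r73=1001001 pc3: +8 =792
r74=1001010 pc3: +8 =800
r75=1001011 pc4: +16 =816
r76=1001100 pc3: +8 =824
r77=1001101 pc4: +16 =840
r78=1001110 pc4: +16 =856
r79=1001111 pc5: +32 =888
r80=1010000 pc2: +4 =892
r81=1010001 pc3: +8 =900
r82=1010010 pc3: +8 =908
r83=1010011 pc4: +16 =924
r84=1010100 pc3: +8 =932
r85=1010101 pc4: +16 =948
r86=1010110 pc4: +16 =964
r87=1010111 pc5: +32 =996
r88=1011000 pc3: +8 =1004
r89=1011001 pc4: +16 =1020
r90=1011010 pc4: +16 =1036
r91=1011011 pc5: +32 =1068
r92=1011100 pc4: +16 =1084
r93=1011101 pc5: +32 =1116
r94=1011110 pc5: +32 =1148
r95=1011111 pc6: +64 =1212
r96=1100000 pc2: +4 =1216
r97=1100001 pc3: +8 =1224
r98=1100010 pc3: +8 =1232
r99=1100011 pc4: +16 =1248
r100=1100100 pc3: +8 =1256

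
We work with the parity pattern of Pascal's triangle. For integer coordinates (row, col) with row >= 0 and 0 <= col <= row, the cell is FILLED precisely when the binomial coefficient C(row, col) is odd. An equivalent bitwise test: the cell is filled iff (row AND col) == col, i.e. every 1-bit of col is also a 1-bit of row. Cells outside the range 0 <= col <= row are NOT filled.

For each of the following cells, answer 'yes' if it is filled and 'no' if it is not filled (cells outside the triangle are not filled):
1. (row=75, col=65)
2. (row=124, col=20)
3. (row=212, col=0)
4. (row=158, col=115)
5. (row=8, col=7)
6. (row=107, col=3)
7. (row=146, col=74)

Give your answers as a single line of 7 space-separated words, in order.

Answer: yes yes yes no no yes no

Derivation:
(75,65): row=0b1001011, col=0b1000001, row AND col = 0b1000001 = 65; 65 == 65 -> filled
(124,20): row=0b1111100, col=0b10100, row AND col = 0b10100 = 20; 20 == 20 -> filled
(212,0): row=0b11010100, col=0b0, row AND col = 0b0 = 0; 0 == 0 -> filled
(158,115): row=0b10011110, col=0b1110011, row AND col = 0b10010 = 18; 18 != 115 -> empty
(8,7): row=0b1000, col=0b111, row AND col = 0b0 = 0; 0 != 7 -> empty
(107,3): row=0b1101011, col=0b11, row AND col = 0b11 = 3; 3 == 3 -> filled
(146,74): row=0b10010010, col=0b1001010, row AND col = 0b10 = 2; 2 != 74 -> empty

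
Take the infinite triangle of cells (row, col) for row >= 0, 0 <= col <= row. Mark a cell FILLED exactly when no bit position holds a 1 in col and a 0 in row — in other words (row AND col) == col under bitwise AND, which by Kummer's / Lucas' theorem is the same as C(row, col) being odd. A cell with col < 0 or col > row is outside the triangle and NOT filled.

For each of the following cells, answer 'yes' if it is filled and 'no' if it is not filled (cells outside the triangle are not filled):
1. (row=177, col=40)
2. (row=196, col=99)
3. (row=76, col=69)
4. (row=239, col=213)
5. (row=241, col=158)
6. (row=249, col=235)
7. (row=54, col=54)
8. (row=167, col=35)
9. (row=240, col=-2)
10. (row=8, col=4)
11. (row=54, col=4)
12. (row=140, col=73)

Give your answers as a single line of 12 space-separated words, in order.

Answer: no no no no no no yes yes no no yes no

Derivation:
(177,40): row=0b10110001, col=0b101000, row AND col = 0b100000 = 32; 32 != 40 -> empty
(196,99): row=0b11000100, col=0b1100011, row AND col = 0b1000000 = 64; 64 != 99 -> empty
(76,69): row=0b1001100, col=0b1000101, row AND col = 0b1000100 = 68; 68 != 69 -> empty
(239,213): row=0b11101111, col=0b11010101, row AND col = 0b11000101 = 197; 197 != 213 -> empty
(241,158): row=0b11110001, col=0b10011110, row AND col = 0b10010000 = 144; 144 != 158 -> empty
(249,235): row=0b11111001, col=0b11101011, row AND col = 0b11101001 = 233; 233 != 235 -> empty
(54,54): row=0b110110, col=0b110110, row AND col = 0b110110 = 54; 54 == 54 -> filled
(167,35): row=0b10100111, col=0b100011, row AND col = 0b100011 = 35; 35 == 35 -> filled
(240,-2): col outside [0, 240] -> not filled
(8,4): row=0b1000, col=0b100, row AND col = 0b0 = 0; 0 != 4 -> empty
(54,4): row=0b110110, col=0b100, row AND col = 0b100 = 4; 4 == 4 -> filled
(140,73): row=0b10001100, col=0b1001001, row AND col = 0b1000 = 8; 8 != 73 -> empty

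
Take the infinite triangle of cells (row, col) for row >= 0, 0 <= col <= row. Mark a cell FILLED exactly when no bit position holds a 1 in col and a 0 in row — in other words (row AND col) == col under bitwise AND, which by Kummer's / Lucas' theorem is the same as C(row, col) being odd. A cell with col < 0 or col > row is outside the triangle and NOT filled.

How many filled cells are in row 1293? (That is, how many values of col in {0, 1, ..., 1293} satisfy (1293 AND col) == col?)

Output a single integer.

1293 in binary = 10100001101
popcount(1293) = number of 1-bits in 10100001101 = 5
A col c satisfies (1293 AND c) == c iff every set bit of c is also set in 1293; each of the 5 set bits of 1293 can independently be on or off in c.
count = 2^5 = 32

Answer: 32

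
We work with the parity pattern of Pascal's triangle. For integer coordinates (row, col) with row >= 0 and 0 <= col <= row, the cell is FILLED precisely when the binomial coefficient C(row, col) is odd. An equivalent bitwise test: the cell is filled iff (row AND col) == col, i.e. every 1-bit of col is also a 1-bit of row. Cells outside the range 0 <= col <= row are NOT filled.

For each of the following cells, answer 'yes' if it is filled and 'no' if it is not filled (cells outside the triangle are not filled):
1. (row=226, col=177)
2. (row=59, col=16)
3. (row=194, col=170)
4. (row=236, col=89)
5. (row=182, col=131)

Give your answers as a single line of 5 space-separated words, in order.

Answer: no yes no no no

Derivation:
(226,177): row=0b11100010, col=0b10110001, row AND col = 0b10100000 = 160; 160 != 177 -> empty
(59,16): row=0b111011, col=0b10000, row AND col = 0b10000 = 16; 16 == 16 -> filled
(194,170): row=0b11000010, col=0b10101010, row AND col = 0b10000010 = 130; 130 != 170 -> empty
(236,89): row=0b11101100, col=0b1011001, row AND col = 0b1001000 = 72; 72 != 89 -> empty
(182,131): row=0b10110110, col=0b10000011, row AND col = 0b10000010 = 130; 130 != 131 -> empty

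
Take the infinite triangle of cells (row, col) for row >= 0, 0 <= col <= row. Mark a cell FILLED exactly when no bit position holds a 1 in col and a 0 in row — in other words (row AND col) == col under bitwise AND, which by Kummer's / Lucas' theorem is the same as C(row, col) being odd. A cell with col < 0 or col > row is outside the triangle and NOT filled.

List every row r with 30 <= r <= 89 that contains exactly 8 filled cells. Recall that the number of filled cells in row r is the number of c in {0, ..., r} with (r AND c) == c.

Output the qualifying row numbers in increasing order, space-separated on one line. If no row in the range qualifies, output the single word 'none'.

Row r has 2^popcount(r) filled cells, so we need popcount(r) = log2(8) = 3.
Scan r = 30..89 and keep those with exactly 3 one-bits:
r=30=11110 popcount=4 -> skip
r=31=11111 popcount=5 -> skip
r=32=100000 popcount=1 -> skip
r=33=100001 popcount=2 -> skip
r=34=100010 popcount=2 -> skip
r=35=100011 popcount=3 -> KEEP
r=36=100100 popcount=2 -> skip
r=37=100101 popcount=3 -> KEEP
r=38=100110 popcount=3 -> KEEP
r=39=100111 popcount=4 -> skip
r=40=101000 popcount=2 -> skip
r=41=101001 popcount=3 -> KEEP
r=42=101010 popcount=3 -> KEEP
r=43=101011 popcount=4 -> skip
r=44=101100 popcount=3 -> KEEP
r=45=101101 popcount=4 -> skip
r=46=101110 popcount=4 -> skip
r=47=101111 popcount=5 -> skip
r=48=110000 popcount=2 -> skip
r=49=110001 popcount=3 -> KEEP
r=50=110010 popcount=3 -> KEEP
r=51=110011 popcount=4 -> skip
r=52=110100 popcount=3 -> KEEP
r=53=110101 popcount=4 -> skip
r=54=110110 popcount=4 -> skip
r=55=110111 popcount=5 -> skip
r=56=111000 popcount=3 -> KEEP
r=57=111001 popcount=4 -> skip
r=58=111010 popcount=4 -> skip
r=59=111011 popcount=5 -> skip
r=60=111100 popcount=4 -> skip
r=61=111101 popcount=5 -> skip
r=62=111110 popcount=5 -> skip
r=63=111111 popcount=6 -> skip
r=64=1000000 popcount=1 -> skip
r=65=1000001 popcount=2 -> skip
r=66=1000010 popcount=2 -> skip
r=67=1000011 popcount=3 -> KEEP
r=68=1000100 popcount=2 -> skip
r=69=1000101 popcount=3 -> KEEP
r=70=1000110 popcount=3 -> KEEP
r=71=1000111 popcount=4 -> skip
r=72=1001000 popcount=2 -> skip
r=73=1001001 popcount=3 -> KEEP
r=74=1001010 popcount=3 -> KEEP
r=75=1001011 popcount=4 -> skip
r=76=1001100 popcount=3 -> KEEP
r=77=1001101 popcount=4 -> skip
r=78=1001110 popcount=4 -> skip
r=79=1001111 popcount=5 -> skip
r=80=1010000 popcount=2 -> skip
r=81=1010001 popcount=3 -> KEEP
r=82=1010010 popcount=3 -> KEEP
r=83=1010011 popcount=4 -> skip
r=84=1010100 popcount=3 -> KEEP
r=85=1010101 popcount=4 -> skip
r=86=1010110 popcount=4 -> skip
r=87=1010111 popcount=5 -> skip
r=88=1011000 popcount=3 -> KEEP
r=89=1011001 popcount=4 -> skip
Kept rows: 35 37 38 41 42 44 49 50 52 56 67 69 70 73 74 76 81 82 84 88

Answer: 35 37 38 41 42 44 49 50 52 56 67 69 70 73 74 76 81 82 84 88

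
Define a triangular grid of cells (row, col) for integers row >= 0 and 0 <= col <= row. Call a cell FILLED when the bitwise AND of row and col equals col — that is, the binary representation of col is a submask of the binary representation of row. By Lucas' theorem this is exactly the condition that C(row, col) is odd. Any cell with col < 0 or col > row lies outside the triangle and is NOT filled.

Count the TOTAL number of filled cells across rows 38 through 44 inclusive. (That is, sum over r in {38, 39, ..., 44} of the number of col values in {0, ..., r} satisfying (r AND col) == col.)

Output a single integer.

r38=100110 pc3: +8 =8
r39=100111 pc4: +16 =24
r40=101000 pc2: +4 =28
r41=101001 pc3: +8 =36
r42=101010 pc3: +8 =44
r43=101011 pc4: +16 =60
r44=101100 pc3: +8 =68

Answer: 68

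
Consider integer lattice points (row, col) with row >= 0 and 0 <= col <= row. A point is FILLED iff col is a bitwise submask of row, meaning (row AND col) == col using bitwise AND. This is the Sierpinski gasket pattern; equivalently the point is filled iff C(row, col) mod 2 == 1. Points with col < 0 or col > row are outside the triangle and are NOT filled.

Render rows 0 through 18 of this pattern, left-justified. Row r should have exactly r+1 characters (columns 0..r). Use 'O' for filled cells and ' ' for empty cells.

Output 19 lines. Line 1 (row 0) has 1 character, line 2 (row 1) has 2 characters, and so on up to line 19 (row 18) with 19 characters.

r0=0: O
r1=1: OO
r2=10: O O
r3=11: OOOO
r4=100: O   O
r5=101: OO  OO
r6=110: O O O O
r7=111: OOOOOOOO
r8=1000: O       O
r9=1001: OO      OO
r10=1010: O O     O O
r11=1011: OOOO    OOOO
r12=1100: O   O   O   O
r13=1101: OO  OO  OO  OO
r14=1110: O O O O O O O O
r15=1111: OOOOOOOOOOOOOOOO
r16=10000: O               O
r17=10001: OO              OO
r18=10010: O O             O O

Answer: O
OO
O O
OOOO
O   O
OO  OO
O O O O
OOOOOOOO
O       O
OO      OO
O O     O O
OOOO    OOOO
O   O   O   O
OO  OO  OO  OO
O O O O O O O O
OOOOOOOOOOOOOOOO
O               O
OO              OO
O O             O O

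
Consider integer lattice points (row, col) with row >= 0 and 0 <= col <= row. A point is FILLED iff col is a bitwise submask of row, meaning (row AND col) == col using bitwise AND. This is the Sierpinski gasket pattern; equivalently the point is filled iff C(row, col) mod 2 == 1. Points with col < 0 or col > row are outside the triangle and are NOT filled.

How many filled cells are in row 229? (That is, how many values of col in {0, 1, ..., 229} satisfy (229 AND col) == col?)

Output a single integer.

229 in binary = 11100101
popcount(229) = number of 1-bits in 11100101 = 5
A col c satisfies (229 AND c) == c iff every set bit of c is also set in 229; each of the 5 set bits of 229 can independently be on or off in c.
count = 2^5 = 32

Answer: 32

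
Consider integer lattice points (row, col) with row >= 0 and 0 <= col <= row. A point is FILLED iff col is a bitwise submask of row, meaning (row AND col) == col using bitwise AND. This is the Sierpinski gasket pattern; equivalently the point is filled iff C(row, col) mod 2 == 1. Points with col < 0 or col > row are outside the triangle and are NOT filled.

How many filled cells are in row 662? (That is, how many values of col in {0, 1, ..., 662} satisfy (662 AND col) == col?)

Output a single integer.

662 in binary = 1010010110
popcount(662) = number of 1-bits in 1010010110 = 5
A col c satisfies (662 AND c) == c iff every set bit of c is also set in 662; each of the 5 set bits of 662 can independently be on or off in c.
count = 2^5 = 32

Answer: 32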